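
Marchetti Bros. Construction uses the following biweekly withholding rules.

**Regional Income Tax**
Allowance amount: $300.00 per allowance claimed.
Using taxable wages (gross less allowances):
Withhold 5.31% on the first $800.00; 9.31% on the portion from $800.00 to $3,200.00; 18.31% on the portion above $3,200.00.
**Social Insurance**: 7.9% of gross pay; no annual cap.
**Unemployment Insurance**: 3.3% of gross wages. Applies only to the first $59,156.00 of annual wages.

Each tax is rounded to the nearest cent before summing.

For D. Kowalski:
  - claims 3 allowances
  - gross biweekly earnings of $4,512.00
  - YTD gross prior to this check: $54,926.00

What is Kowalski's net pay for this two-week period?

Regional Income Tax: taxable = $4,512.00 − 3×$300.00 = $3,612.00
  $265.92 + 18.31% × ($3,612.00 − $3,200.00) = $265.92 + 18.31% × $412.00 = $341.36
Social Insurance: 7.9% × $4,512.00 = $356.45
Unemployment Insurance: cap $59,156.00 − YTD $54,926.00 = $4,230.00 subject; 3.3% × $4,230.00 = $139.59
Total withheld: $341.36 + $356.45 + $139.59 = $837.40
Net pay: $4,512.00 − $837.40 = $3,674.60

$3,674.60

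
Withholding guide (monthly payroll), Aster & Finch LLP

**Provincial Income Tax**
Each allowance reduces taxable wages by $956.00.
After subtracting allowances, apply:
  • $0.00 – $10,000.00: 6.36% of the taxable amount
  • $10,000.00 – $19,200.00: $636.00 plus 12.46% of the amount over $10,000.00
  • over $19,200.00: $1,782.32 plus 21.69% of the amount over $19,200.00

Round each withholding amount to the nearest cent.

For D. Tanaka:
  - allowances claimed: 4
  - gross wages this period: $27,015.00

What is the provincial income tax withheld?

$2,647.97

Provincial Income Tax: taxable = $27,015.00 − 4×$956.00 = $23,191.00
  $1,782.32 + 21.69% × ($23,191.00 − $19,200.00) = $1,782.32 + 21.69% × $3,991.00 = $2,647.97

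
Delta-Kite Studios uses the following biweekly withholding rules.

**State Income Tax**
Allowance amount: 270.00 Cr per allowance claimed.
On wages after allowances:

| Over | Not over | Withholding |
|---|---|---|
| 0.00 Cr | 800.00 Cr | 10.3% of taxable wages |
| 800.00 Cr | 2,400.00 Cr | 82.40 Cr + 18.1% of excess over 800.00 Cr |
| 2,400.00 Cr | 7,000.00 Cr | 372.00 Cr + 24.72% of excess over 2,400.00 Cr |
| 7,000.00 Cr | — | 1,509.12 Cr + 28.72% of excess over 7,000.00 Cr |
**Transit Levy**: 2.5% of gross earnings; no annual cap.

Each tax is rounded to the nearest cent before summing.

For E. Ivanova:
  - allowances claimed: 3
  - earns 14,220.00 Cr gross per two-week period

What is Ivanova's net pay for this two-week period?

10,514.43 Cr

State Income Tax: taxable = 14,220.00 Cr − 3×270.00 Cr = 13,410.00 Cr
  1,509.12 Cr + 28.72% × (13,410.00 Cr − 7,000.00 Cr) = 1,509.12 Cr + 28.72% × 6,410.00 Cr = 3,350.07 Cr
Transit Levy: 2.5% × 14,220.00 Cr = 355.50 Cr
Total withheld: 3,350.07 Cr + 355.50 Cr = 3,705.57 Cr
Net pay: 14,220.00 Cr − 3,705.57 Cr = 10,514.43 Cr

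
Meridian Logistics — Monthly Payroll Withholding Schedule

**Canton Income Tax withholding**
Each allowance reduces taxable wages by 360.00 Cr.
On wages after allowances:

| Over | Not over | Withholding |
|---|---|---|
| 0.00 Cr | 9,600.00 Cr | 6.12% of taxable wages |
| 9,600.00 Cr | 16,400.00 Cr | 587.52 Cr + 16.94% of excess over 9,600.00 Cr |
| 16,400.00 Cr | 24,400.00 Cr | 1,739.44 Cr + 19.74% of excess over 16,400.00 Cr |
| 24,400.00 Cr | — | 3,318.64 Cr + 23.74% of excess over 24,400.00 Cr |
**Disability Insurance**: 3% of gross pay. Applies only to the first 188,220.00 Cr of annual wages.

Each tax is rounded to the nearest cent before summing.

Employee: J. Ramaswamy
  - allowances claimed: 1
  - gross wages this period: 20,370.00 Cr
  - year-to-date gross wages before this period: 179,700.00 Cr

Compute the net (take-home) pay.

17,662.35 Cr

Canton Income Tax: taxable = 20,370.00 Cr − 1×360.00 Cr = 20,010.00 Cr
  1,739.44 Cr + 19.74% × (20,010.00 Cr − 16,400.00 Cr) = 1,739.44 Cr + 19.74% × 3,610.00 Cr = 2,452.05 Cr
Disability Insurance: cap 188,220.00 Cr − YTD 179,700.00 Cr = 8,520.00 Cr subject; 3% × 8,520.00 Cr = 255.60 Cr
Total withheld: 2,452.05 Cr + 255.60 Cr = 2,707.65 Cr
Net pay: 20,370.00 Cr − 2,707.65 Cr = 17,662.35 Cr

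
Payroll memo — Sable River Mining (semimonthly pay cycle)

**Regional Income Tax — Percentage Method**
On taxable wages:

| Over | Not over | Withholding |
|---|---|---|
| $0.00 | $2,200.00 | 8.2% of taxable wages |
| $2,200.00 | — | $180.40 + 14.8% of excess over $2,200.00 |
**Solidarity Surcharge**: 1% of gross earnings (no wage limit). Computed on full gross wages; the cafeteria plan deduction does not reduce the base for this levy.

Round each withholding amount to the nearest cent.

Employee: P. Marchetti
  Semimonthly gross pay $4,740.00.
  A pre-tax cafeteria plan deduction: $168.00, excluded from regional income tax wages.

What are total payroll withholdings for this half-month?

$578.86

Regional Income Tax: taxable = $4,740.00 − $168.00 = $4,572.00
  $180.40 + 14.8% × ($4,572.00 − $2,200.00) = $180.40 + 14.8% × $2,372.00 = $531.46
Solidarity Surcharge: 1% × $4,740.00 = $47.40
Total: $531.46 + $47.40 = $578.86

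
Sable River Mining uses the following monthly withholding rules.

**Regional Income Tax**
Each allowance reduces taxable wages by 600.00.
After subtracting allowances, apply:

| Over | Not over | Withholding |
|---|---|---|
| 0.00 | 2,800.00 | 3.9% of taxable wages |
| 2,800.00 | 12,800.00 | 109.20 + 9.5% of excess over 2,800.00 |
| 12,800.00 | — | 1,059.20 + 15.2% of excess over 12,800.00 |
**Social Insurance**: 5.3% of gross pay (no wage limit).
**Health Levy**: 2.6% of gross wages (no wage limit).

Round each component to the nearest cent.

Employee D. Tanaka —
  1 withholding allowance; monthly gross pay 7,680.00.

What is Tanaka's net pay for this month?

6,557.48

Regional Income Tax: taxable = 7,680.00 − 1×600.00 = 7,080.00
  109.20 + 9.5% × (7,080.00 − 2,800.00) = 109.20 + 9.5% × 4,280.00 = 515.80
Social Insurance: 5.3% × 7,680.00 = 407.04
Health Levy: 2.6% × 7,680.00 = 199.68
Total withheld: 515.80 + 407.04 + 199.68 = 1,122.52
Net pay: 7,680.00 − 1,122.52 = 6,557.48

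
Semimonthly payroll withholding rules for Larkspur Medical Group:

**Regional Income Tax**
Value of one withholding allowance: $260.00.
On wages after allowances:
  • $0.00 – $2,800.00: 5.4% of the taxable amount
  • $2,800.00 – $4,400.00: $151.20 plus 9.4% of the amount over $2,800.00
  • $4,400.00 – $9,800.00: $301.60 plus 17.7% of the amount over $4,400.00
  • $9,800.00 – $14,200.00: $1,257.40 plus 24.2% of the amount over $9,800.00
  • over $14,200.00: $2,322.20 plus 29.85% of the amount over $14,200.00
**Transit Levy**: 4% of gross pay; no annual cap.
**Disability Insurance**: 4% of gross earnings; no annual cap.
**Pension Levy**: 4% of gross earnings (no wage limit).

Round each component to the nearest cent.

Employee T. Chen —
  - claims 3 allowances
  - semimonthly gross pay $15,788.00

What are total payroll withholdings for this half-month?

$4,457.95

Regional Income Tax: taxable = $15,788.00 − 3×$260.00 = $15,008.00
  $2,322.20 + 29.85% × ($15,008.00 − $14,200.00) = $2,322.20 + 29.85% × $808.00 = $2,563.39
Transit Levy: 4% × $15,788.00 = $631.52
Disability Insurance: 4% × $15,788.00 = $631.52
Pension Levy: 4% × $15,788.00 = $631.52
Total: $2,563.39 + $631.52 + $631.52 + $631.52 = $4,457.95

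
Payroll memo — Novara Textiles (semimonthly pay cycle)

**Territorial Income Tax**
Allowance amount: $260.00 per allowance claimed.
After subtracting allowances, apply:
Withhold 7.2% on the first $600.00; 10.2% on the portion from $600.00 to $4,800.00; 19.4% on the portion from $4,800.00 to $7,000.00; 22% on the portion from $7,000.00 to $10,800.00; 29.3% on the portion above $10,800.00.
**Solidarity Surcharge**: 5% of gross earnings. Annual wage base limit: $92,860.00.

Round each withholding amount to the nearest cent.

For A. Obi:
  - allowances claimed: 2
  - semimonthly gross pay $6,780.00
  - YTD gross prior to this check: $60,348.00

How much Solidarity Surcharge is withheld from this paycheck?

$339.00

Solidarity Surcharge: 5% × $6,780.00 = $339.00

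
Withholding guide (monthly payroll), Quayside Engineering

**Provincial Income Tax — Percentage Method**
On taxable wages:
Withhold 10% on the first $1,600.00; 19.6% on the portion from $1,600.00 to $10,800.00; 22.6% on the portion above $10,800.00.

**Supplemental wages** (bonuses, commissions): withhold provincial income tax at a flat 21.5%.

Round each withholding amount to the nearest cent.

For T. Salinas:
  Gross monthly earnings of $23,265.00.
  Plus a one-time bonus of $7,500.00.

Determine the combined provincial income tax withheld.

$6,392.79

Provincial Income Tax: taxable = $23,265.00
  $1,963.20 + 22.6% × ($23,265.00 − $10,800.00) = $1,963.20 + 22.6% × $12,465.00 = $4,780.29
Supplemental (21.5% flat on bonus): 21.5% × $7,500.00 = $1,612.50
Total provincial income tax: $4,780.29 + $1,612.50 = $6,392.79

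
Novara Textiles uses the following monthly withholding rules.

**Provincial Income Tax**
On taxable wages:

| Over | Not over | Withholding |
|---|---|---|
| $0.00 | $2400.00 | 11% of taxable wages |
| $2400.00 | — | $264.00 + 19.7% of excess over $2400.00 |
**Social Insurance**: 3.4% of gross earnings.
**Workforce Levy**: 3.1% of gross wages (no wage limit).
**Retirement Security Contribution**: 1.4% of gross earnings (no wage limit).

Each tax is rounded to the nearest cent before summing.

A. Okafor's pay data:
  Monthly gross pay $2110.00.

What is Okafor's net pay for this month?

$1711.21

Provincial Income Tax: taxable = $2110.00
  11% × $2110.00 = $232.10
Social Insurance: 3.4% × $2110.00 = $71.74
Workforce Levy: 3.1% × $2110.00 = $65.41
Retirement Security Contribution: 1.4% × $2110.00 = $29.54
Total withheld: $232.10 + $71.74 + $65.41 + $29.54 = $398.79
Net pay: $2110.00 − $398.79 = $1711.21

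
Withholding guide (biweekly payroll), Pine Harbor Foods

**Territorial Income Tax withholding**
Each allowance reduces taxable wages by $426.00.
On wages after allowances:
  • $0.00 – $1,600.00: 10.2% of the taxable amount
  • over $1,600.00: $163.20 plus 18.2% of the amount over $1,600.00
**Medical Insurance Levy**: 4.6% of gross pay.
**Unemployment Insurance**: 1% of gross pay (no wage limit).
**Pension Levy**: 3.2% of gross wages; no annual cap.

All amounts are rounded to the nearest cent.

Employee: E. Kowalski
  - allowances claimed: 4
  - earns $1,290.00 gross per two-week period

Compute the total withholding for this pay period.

Territorial Income Tax: taxable = $1,290.00 − 4×$426.00 = $-414.00
  Taxable ≤ 0 → $0.00
Medical Insurance Levy: 4.6% × $1,290.00 = $59.34
Unemployment Insurance: 1% × $1,290.00 = $12.90
Pension Levy: 3.2% × $1,290.00 = $41.28
Total: $0.00 + $59.34 + $12.90 + $41.28 = $113.52

$113.52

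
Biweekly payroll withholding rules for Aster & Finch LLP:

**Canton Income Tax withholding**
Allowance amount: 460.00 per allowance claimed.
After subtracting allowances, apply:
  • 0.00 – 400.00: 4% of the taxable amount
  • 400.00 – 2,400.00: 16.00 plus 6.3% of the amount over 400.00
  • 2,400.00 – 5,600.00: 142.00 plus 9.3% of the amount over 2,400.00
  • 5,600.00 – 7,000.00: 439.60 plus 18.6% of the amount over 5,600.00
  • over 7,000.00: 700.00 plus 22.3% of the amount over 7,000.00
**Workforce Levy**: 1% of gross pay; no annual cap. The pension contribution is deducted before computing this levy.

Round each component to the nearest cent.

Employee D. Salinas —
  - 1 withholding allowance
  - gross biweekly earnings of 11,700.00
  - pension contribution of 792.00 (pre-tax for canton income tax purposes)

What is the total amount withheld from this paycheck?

Canton Income Tax: taxable = 11,700.00 − 792.00 − 1×460.00 = 10,448.00
  700.00 + 22.3% × (10,448.00 − 7,000.00) = 700.00 + 22.3% × 3,448.00 = 1,468.90
Workforce Levy: 1% × 10,908.00 = 109.08
Total: 1,468.90 + 109.08 = 1,577.98

1,577.98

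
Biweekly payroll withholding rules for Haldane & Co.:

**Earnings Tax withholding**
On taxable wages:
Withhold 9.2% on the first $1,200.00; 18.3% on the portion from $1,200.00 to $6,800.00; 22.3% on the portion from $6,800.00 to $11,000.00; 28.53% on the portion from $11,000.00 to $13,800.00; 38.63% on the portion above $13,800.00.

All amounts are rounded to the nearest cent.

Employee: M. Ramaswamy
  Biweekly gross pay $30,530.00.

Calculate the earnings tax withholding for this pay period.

Earnings Tax: taxable = $30,530.00
  $2,870.64 + 38.63% × ($30,530.00 − $13,800.00) = $2,870.64 + 38.63% × $16,730.00 = $9,333.44

$9,333.44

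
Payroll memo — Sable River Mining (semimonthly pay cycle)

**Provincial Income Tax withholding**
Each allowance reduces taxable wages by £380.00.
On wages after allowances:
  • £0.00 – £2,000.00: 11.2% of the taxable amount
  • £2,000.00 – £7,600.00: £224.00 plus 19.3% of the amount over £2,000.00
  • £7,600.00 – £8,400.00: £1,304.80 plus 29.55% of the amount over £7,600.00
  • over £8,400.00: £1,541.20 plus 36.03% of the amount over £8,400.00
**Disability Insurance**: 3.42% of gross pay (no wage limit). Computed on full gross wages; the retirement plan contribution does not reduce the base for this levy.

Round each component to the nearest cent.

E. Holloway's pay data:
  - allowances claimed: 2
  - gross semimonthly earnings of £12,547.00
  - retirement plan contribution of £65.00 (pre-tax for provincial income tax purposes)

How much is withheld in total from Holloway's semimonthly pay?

£3,167.23

Provincial Income Tax: taxable = £12,547.00 − £65.00 − 2×£380.00 = £11,722.00
  £1,541.20 + 36.03% × (£11,722.00 − £8,400.00) = £1,541.20 + 36.03% × £3,322.00 = £2,738.12
Disability Insurance: 3.42% × £12,547.00 = £429.11
Total: £2,738.12 + £429.11 = £3,167.23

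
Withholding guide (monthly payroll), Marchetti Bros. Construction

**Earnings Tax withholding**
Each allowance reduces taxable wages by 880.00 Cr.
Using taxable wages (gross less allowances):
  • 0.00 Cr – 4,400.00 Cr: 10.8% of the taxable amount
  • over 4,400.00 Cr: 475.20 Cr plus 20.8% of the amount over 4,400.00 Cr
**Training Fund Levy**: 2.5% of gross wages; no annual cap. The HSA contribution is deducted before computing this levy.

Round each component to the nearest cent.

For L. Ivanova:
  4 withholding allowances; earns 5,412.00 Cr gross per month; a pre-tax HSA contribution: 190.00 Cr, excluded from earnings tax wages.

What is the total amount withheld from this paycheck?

Earnings Tax: taxable = 5,412.00 Cr − 190.00 Cr − 4×880.00 Cr = 1,702.00 Cr
  10.8% × 1,702.00 Cr = 183.82 Cr
Training Fund Levy: 2.5% × 5,222.00 Cr = 130.55 Cr
Total: 183.82 Cr + 130.55 Cr = 314.37 Cr

314.37 Cr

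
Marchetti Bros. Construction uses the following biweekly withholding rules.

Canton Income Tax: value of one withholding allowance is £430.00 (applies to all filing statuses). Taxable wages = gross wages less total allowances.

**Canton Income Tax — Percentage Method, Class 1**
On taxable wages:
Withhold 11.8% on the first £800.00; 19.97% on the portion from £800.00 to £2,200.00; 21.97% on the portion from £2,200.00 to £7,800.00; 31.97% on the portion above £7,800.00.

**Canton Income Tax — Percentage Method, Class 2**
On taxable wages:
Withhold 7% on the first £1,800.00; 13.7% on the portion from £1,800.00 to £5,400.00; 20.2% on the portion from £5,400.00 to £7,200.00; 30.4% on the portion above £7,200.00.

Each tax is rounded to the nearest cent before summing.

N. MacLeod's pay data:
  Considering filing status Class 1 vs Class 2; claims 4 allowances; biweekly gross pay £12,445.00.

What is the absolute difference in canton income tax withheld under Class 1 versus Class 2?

£485.02

Canton Income Tax (Class 1): taxable = £12,445.00 − 4×£430.00 = £10,725.00
  £1,604.30 + 31.97% × (£10,725.00 − £7,800.00) = £1,604.30 + 31.97% × £2,925.00 = £2,539.42
Canton Income Tax (Class 2): taxable = £12,445.00 − 4×£430.00 = £10,725.00
  £982.80 + 30.4% × (£10,725.00 − £7,200.00) = £982.80 + 30.4% × £3,525.00 = £2,054.40
Difference: |£2,539.42 − £2,054.40| = £485.02 (higher under Class 1)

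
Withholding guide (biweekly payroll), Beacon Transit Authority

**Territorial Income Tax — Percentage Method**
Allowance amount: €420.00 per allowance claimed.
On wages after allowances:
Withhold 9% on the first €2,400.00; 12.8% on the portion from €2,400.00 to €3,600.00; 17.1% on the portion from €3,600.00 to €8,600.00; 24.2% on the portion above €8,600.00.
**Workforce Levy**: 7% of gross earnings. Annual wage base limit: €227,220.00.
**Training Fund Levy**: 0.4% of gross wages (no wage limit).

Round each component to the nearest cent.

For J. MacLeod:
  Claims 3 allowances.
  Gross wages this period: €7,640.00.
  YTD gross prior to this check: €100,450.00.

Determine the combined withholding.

Territorial Income Tax: taxable = €7,640.00 − 3×€420.00 = €6,380.00
  €369.60 + 17.1% × (€6,380.00 − €3,600.00) = €369.60 + 17.1% × €2,780.00 = €844.98
Workforce Levy: 7% × €7,640.00 = €534.80
Training Fund Levy: 0.4% × €7,640.00 = €30.56
Total: €844.98 + €534.80 + €30.56 = €1,410.34

€1,410.34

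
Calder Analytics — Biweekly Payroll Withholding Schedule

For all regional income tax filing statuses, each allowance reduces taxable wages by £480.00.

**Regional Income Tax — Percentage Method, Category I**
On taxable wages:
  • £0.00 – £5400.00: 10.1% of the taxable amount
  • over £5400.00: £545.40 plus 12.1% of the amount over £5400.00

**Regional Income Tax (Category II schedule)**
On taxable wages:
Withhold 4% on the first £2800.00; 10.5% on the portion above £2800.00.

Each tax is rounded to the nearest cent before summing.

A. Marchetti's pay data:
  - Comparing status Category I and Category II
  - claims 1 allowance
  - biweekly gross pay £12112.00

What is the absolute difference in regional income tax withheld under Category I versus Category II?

Regional Income Tax (Category I): taxable = £12112.00 − 1×£480.00 = £11632.00
  £545.40 + 12.1% × (£11632.00 − £5400.00) = £545.40 + 12.1% × £6232.00 = £1299.47
Regional Income Tax (Category II): taxable = £12112.00 − 1×£480.00 = £11632.00
  £112.00 + 10.5% × (£11632.00 − £2800.00) = £112.00 + 10.5% × £8832.00 = £1039.36
Difference: |£1299.47 − £1039.36| = £260.11 (higher under Category I)

£260.11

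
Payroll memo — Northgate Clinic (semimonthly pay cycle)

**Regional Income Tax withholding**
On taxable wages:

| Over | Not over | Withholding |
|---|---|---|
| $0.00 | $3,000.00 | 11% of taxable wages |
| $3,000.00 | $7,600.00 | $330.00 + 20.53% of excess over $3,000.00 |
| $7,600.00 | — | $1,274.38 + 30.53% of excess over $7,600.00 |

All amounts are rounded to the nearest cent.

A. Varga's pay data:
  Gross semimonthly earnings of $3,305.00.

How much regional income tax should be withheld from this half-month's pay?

$392.62

Regional Income Tax: taxable = $3,305.00
  $330.00 + 20.53% × ($3,305.00 − $3,000.00) = $330.00 + 20.53% × $305.00 = $392.62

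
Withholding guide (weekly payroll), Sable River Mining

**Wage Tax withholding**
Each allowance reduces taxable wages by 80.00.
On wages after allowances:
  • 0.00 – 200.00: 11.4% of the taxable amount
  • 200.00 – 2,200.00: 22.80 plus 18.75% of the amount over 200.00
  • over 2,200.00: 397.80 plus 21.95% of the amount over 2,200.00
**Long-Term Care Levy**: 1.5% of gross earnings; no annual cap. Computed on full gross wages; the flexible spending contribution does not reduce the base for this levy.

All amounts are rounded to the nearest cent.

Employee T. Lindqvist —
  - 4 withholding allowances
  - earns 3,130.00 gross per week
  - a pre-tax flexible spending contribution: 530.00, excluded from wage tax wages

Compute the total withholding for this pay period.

462.31

Wage Tax: taxable = 3,130.00 − 530.00 − 4×80.00 = 2,280.00
  397.80 + 21.95% × (2,280.00 − 2,200.00) = 397.80 + 21.95% × 80.00 = 415.36
Long-Term Care Levy: 1.5% × 3,130.00 = 46.95
Total: 415.36 + 46.95 = 462.31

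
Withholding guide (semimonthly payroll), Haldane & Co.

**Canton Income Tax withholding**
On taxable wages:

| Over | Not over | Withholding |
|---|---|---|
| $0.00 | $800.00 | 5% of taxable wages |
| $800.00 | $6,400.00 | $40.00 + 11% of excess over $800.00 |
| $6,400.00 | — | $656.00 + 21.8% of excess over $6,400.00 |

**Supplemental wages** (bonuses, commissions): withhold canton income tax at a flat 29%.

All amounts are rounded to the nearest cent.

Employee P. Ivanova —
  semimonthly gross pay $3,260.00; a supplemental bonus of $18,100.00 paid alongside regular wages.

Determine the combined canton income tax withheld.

$5,559.60

Canton Income Tax: taxable = $3,260.00
  $40.00 + 11% × ($3,260.00 − $800.00) = $40.00 + 11% × $2,460.00 = $310.60
Supplemental (29% flat on bonus): 29% × $18,100.00 = $5,249.00
Total canton income tax: $310.60 + $5,249.00 = $5,559.60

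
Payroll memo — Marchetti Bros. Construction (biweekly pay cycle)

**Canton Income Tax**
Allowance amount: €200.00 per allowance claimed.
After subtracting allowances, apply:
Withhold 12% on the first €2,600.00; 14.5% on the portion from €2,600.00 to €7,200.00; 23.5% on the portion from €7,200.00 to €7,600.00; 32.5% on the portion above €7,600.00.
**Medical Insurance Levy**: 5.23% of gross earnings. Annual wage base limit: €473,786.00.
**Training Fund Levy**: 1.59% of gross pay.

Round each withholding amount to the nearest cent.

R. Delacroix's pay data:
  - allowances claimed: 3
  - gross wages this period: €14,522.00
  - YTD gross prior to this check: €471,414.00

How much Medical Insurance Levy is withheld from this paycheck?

Medical Insurance Levy: cap €473,786.00 − YTD €471,414.00 = €2,372.00 subject; 5.23% × €2,372.00 = €124.06

€124.06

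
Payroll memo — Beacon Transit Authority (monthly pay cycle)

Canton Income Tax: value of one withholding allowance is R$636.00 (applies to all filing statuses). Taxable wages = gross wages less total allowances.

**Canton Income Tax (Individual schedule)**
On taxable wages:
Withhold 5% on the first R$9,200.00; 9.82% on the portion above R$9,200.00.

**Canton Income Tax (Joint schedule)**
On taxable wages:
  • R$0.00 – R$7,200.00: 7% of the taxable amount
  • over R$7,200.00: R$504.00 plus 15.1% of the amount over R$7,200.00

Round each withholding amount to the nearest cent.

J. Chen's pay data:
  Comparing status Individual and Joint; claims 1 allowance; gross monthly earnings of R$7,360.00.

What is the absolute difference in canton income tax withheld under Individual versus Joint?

R$134.48

Canton Income Tax (Individual): taxable = R$7,360.00 − 1×R$636.00 = R$6,724.00
  5% × R$6,724.00 = R$336.20
Canton Income Tax (Joint): taxable = R$7,360.00 − 1×R$636.00 = R$6,724.00
  7% × R$6,724.00 = R$470.68
Difference: |R$336.20 − R$470.68| = R$134.48 (higher under Joint)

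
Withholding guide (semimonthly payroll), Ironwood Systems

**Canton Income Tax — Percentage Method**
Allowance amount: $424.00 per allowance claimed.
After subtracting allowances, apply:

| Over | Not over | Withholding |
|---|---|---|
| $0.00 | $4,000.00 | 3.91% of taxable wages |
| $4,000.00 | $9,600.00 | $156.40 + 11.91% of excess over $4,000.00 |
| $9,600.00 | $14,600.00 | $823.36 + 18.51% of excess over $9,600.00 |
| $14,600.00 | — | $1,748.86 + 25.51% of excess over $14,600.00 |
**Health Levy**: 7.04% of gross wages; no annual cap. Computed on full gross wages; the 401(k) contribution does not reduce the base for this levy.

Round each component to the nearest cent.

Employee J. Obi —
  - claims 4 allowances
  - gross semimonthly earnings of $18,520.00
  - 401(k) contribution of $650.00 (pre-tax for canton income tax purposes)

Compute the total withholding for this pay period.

Canton Income Tax: taxable = $18,520.00 − $650.00 − 4×$424.00 = $16,174.00
  $1,748.86 + 25.51% × ($16,174.00 − $14,600.00) = $1,748.86 + 25.51% × $1,574.00 = $2,150.39
Health Levy: 7.04% × $18,520.00 = $1,303.81
Total: $2,150.39 + $1,303.81 = $3,454.20

$3,454.20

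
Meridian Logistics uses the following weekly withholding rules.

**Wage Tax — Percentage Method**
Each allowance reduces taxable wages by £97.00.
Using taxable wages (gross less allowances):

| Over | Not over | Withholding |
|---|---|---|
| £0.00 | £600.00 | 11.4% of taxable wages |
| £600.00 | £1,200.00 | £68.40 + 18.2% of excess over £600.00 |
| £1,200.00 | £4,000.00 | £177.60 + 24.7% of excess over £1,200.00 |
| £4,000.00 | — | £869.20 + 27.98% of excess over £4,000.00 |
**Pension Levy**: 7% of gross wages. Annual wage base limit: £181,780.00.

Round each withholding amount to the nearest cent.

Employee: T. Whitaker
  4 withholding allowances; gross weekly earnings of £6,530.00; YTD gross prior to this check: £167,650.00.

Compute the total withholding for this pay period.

Wage Tax: taxable = £6,530.00 − 4×£97.00 = £6,142.00
  £869.20 + 27.98% × (£6,142.00 − £4,000.00) = £869.20 + 27.98% × £2,142.00 = £1,468.53
Pension Levy: 7% × £6,530.00 = £457.10
Total: £1,468.53 + £457.10 = £1,925.63

£1,925.63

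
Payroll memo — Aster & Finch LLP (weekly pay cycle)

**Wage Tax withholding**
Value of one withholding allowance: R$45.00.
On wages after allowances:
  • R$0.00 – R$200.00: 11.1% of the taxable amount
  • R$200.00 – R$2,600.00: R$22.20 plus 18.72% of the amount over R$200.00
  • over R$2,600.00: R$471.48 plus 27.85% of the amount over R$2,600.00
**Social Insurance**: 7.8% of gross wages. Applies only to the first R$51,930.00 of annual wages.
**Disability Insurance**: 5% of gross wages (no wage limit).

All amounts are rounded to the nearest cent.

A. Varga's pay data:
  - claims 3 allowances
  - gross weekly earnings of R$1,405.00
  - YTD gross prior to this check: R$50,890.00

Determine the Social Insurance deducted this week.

R$81.12

Social Insurance: cap R$51,930.00 − YTD R$50,890.00 = R$1,040.00 subject; 7.8% × R$1,040.00 = R$81.12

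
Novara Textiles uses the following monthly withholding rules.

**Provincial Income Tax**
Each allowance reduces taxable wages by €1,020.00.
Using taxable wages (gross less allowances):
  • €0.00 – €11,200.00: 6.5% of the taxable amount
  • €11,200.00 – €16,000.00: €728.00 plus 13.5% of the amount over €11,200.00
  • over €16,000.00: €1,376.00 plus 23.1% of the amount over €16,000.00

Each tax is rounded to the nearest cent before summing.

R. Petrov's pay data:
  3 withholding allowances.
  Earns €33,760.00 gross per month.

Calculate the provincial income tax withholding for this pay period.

€4,771.70

Provincial Income Tax: taxable = €33,760.00 − 3×€1,020.00 = €30,700.00
  €1,376.00 + 23.1% × (€30,700.00 − €16,000.00) = €1,376.00 + 23.1% × €14,700.00 = €4,771.70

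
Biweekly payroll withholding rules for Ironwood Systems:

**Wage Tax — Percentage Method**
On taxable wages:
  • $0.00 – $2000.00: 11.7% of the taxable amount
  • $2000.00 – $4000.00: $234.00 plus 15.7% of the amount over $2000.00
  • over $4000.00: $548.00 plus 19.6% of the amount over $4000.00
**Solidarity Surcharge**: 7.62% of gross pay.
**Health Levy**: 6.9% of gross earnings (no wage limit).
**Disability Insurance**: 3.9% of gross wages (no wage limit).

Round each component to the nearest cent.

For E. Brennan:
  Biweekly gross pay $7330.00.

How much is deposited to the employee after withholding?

$4779.13

Wage Tax: taxable = $7330.00
  $548.00 + 19.6% × ($7330.00 − $4000.00) = $548.00 + 19.6% × $3330.00 = $1200.68
Solidarity Surcharge: 7.62% × $7330.00 = $558.55
Health Levy: 6.9% × $7330.00 = $505.77
Disability Insurance: 3.9% × $7330.00 = $285.87
Total withheld: $1200.68 + $558.55 + $505.77 + $285.87 = $2550.87
Net pay: $7330.00 − $2550.87 = $4779.13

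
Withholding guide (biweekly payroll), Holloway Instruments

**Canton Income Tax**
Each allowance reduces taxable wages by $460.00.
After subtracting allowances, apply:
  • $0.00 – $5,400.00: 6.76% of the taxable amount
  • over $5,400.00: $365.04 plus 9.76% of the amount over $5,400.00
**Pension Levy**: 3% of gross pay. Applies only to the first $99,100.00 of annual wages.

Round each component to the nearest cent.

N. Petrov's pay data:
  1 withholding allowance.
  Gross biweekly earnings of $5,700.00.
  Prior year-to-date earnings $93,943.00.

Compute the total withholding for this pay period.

$508.93

Canton Income Tax: taxable = $5,700.00 − 1×$460.00 = $5,240.00
  6.76% × $5,240.00 = $354.22
Pension Levy: cap $99,100.00 − YTD $93,943.00 = $5,157.00 subject; 3% × $5,157.00 = $154.71
Total: $354.22 + $154.71 = $508.93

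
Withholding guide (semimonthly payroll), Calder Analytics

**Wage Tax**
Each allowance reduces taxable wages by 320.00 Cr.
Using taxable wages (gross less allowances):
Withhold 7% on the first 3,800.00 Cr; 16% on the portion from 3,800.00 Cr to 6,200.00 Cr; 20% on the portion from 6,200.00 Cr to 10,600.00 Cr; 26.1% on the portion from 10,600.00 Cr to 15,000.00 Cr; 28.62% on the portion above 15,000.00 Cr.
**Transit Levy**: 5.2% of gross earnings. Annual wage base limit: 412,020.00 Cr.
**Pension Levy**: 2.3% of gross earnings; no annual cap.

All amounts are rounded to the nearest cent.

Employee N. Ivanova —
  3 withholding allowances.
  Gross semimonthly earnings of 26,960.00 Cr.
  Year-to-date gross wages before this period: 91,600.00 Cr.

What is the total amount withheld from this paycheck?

Wage Tax: taxable = 26,960.00 Cr − 3×320.00 Cr = 26,000.00 Cr
  2,678.40 Cr + 28.62% × (26,000.00 Cr − 15,000.00 Cr) = 2,678.40 Cr + 28.62% × 11,000.00 Cr = 5,826.60 Cr
Transit Levy: 5.2% × 26,960.00 Cr = 1,401.92 Cr
Pension Levy: 2.3% × 26,960.00 Cr = 620.08 Cr
Total: 5,826.60 Cr + 1,401.92 Cr + 620.08 Cr = 7,848.60 Cr

7,848.60 Cr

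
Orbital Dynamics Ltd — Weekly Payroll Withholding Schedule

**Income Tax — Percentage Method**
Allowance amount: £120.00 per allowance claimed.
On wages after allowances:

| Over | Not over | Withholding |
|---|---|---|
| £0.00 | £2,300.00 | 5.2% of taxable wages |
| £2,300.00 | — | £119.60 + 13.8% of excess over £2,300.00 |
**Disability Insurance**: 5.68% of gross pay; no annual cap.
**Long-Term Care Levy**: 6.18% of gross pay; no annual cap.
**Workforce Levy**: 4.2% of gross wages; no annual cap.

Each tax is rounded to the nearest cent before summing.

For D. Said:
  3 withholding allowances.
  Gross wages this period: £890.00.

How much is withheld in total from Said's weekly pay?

£170.49

Income Tax: taxable = £890.00 − 3×£120.00 = £530.00
  5.2% × £530.00 = £27.56
Disability Insurance: 5.68% × £890.00 = £50.55
Long-Term Care Levy: 6.18% × £890.00 = £55.00
Workforce Levy: 4.2% × £890.00 = £37.38
Total: £27.56 + £50.55 + £55.00 + £37.38 = £170.49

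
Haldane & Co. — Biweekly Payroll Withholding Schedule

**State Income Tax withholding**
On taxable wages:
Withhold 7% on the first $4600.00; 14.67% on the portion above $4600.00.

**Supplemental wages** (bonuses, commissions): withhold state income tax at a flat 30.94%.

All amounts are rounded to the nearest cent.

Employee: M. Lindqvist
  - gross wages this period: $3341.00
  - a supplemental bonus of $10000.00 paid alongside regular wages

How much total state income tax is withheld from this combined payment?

State Income Tax: taxable = $3341.00
  7% × $3341.00 = $233.87
Supplemental (30.94% flat on bonus): 30.94% × $10000.00 = $3094.00
Total state income tax: $233.87 + $3094.00 = $3327.87

$3327.87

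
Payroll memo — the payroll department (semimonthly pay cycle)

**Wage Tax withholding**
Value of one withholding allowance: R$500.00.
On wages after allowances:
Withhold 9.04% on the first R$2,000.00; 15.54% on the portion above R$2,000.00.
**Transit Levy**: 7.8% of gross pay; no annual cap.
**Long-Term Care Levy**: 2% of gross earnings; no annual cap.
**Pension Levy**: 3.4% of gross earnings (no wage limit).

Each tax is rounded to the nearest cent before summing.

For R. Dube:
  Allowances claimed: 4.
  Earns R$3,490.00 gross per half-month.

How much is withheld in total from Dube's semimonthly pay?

Wage Tax: taxable = R$3,490.00 − 4×R$500.00 = R$1,490.00
  9.04% × R$1,490.00 = R$134.70
Transit Levy: 7.8% × R$3,490.00 = R$272.22
Long-Term Care Levy: 2% × R$3,490.00 = R$69.80
Pension Levy: 3.4% × R$3,490.00 = R$118.66
Total: R$134.70 + R$272.22 + R$69.80 + R$118.66 = R$595.38

R$595.38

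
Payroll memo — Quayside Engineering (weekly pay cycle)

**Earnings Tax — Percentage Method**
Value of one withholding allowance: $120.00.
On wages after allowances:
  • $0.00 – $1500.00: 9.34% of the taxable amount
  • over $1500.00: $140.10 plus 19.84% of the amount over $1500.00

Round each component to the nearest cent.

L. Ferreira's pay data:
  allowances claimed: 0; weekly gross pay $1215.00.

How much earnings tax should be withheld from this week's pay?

$113.48

Earnings Tax: taxable = $1215.00
  9.34% × $1215.00 = $113.48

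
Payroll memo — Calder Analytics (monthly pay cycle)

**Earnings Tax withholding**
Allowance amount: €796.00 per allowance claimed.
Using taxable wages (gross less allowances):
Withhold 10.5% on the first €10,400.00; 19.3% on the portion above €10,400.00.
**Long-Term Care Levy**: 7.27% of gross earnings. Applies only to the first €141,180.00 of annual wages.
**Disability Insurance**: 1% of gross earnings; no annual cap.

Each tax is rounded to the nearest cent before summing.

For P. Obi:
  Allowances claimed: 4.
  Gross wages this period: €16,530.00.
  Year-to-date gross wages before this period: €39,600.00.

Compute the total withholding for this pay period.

Earnings Tax: taxable = €16,530.00 − 4×€796.00 = €13,346.00
  €1,092.00 + 19.3% × (€13,346.00 − €10,400.00) = €1,092.00 + 19.3% × €2,946.00 = €1,660.58
Long-Term Care Levy: 7.27% × €16,530.00 = €1,201.73
Disability Insurance: 1% × €16,530.00 = €165.30
Total: €1,660.58 + €1,201.73 + €165.30 = €3,027.61

€3,027.61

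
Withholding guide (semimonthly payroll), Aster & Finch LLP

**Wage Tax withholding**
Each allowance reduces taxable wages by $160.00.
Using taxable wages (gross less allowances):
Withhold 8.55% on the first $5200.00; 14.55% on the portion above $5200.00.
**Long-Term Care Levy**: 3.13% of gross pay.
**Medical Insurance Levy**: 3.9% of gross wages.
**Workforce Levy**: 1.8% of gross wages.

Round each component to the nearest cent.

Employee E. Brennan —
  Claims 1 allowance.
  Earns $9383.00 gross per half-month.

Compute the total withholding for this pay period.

$1858.47

Wage Tax: taxable = $9383.00 − 1×$160.00 = $9223.00
  $444.60 + 14.55% × ($9223.00 − $5200.00) = $444.60 + 14.55% × $4023.00 = $1029.95
Long-Term Care Levy: 3.13% × $9383.00 = $293.69
Medical Insurance Levy: 3.9% × $9383.00 = $365.94
Workforce Levy: 1.8% × $9383.00 = $168.89
Total: $1029.95 + $293.69 + $365.94 + $168.89 = $1858.47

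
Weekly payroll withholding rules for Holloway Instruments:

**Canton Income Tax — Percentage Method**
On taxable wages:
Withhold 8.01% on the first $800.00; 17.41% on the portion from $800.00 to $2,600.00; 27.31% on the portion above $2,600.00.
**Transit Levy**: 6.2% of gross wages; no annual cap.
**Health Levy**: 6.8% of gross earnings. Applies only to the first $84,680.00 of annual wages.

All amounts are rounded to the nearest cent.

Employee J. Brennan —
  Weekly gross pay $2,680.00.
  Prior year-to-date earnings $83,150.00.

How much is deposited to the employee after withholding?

$2,010.49

Canton Income Tax: taxable = $2,680.00
  $377.46 + 27.31% × ($2,680.00 − $2,600.00) = $377.46 + 27.31% × $80.00 = $399.31
Transit Levy: 6.2% × $2,680.00 = $166.16
Health Levy: cap $84,680.00 − YTD $83,150.00 = $1,530.00 subject; 6.8% × $1,530.00 = $104.04
Total withheld: $399.31 + $166.16 + $104.04 = $669.51
Net pay: $2,680.00 − $669.51 = $2,010.49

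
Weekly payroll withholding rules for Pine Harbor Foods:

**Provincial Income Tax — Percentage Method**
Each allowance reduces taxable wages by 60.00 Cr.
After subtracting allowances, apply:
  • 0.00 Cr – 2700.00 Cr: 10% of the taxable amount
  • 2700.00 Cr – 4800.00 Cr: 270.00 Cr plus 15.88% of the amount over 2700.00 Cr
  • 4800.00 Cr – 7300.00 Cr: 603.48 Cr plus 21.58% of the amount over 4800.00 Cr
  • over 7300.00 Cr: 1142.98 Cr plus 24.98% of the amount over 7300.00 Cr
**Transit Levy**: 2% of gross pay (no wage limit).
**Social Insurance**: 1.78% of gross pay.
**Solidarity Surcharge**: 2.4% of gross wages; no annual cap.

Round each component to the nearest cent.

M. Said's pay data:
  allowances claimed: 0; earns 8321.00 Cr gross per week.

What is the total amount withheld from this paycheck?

1912.26 Cr

Provincial Income Tax: taxable = 8321.00 Cr
  1142.98 Cr + 24.98% × (8321.00 Cr − 7300.00 Cr) = 1142.98 Cr + 24.98% × 1021.00 Cr = 1398.03 Cr
Transit Levy: 2% × 8321.00 Cr = 166.42 Cr
Social Insurance: 1.78% × 8321.00 Cr = 148.11 Cr
Solidarity Surcharge: 2.4% × 8321.00 Cr = 199.70 Cr
Total: 1398.03 Cr + 166.42 Cr + 148.11 Cr + 199.70 Cr = 1912.26 Cr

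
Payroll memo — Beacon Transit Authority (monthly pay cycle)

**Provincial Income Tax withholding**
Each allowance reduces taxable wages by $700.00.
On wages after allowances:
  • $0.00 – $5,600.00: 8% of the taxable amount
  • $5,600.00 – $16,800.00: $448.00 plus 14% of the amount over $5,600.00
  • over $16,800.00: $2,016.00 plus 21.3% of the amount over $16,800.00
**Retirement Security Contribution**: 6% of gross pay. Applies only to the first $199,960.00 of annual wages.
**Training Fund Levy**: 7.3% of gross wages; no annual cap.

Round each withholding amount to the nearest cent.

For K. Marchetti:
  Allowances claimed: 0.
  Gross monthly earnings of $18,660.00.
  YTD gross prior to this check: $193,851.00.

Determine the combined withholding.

$4,140.90

Provincial Income Tax: taxable = $18,660.00
  $2,016.00 + 21.3% × ($18,660.00 − $16,800.00) = $2,016.00 + 21.3% × $1,860.00 = $2,412.18
Retirement Security Contribution: cap $199,960.00 − YTD $193,851.00 = $6,109.00 subject; 6% × $6,109.00 = $366.54
Training Fund Levy: 7.3% × $18,660.00 = $1,362.18
Total: $2,412.18 + $366.54 + $1,362.18 = $4,140.90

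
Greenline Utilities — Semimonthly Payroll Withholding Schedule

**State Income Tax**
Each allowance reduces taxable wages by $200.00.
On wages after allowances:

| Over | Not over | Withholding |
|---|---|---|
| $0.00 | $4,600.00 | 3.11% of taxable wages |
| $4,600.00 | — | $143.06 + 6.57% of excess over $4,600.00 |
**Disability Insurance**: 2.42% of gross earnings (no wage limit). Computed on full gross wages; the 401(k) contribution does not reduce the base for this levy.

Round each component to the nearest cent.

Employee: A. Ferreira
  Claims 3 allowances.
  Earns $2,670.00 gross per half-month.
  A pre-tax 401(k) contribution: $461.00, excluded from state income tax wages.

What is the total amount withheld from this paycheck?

$114.65

State Income Tax: taxable = $2,670.00 − $461.00 − 3×$200.00 = $1,609.00
  3.11% × $1,609.00 = $50.04
Disability Insurance: 2.42% × $2,670.00 = $64.61
Total: $50.04 + $64.61 = $114.65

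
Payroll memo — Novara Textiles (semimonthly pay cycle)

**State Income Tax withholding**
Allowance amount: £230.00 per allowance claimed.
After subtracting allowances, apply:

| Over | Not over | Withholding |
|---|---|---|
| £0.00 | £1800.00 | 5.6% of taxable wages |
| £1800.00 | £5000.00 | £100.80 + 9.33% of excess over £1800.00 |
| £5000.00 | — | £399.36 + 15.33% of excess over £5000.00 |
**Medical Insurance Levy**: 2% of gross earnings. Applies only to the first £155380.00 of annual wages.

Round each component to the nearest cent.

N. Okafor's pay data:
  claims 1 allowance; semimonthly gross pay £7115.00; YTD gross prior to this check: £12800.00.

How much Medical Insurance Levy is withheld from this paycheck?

Medical Insurance Levy: 2% × £7115.00 = £142.30

£142.30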